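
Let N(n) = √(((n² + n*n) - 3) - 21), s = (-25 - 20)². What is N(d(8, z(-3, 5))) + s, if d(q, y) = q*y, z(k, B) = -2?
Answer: 2025 + 2*√122 ≈ 2047.1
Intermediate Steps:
s = 2025 (s = (-45)² = 2025)
N(n) = √(-24 + 2*n²) (N(n) = √(((n² + n²) - 3) - 21) = √((2*n² - 3) - 21) = √((-3 + 2*n²) - 21) = √(-24 + 2*n²))
N(d(8, z(-3, 5))) + s = √(-24 + 2*(8*(-2))²) + 2025 = √(-24 + 2*(-16)²) + 2025 = √(-24 + 2*256) + 2025 = √(-24 + 512) + 2025 = √488 + 2025 = 2*√122 + 2025 = 2025 + 2*√122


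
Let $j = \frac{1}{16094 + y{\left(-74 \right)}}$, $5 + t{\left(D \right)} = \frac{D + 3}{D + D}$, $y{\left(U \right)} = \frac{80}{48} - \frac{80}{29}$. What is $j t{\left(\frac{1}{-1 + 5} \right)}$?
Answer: $\frac{261}{2800166} \approx 9.3209 \cdot 10^{-5}$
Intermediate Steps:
$y{\left(U \right)} = - \frac{95}{87}$ ($y{\left(U \right)} = 80 \cdot \frac{1}{48} - \frac{80}{29} = \frac{5}{3} - \frac{80}{29} = - \frac{95}{87}$)
$t{\left(D \right)} = -5 + \frac{3 + D}{2 D}$ ($t{\left(D \right)} = -5 + \frac{D + 3}{D + D} = -5 + \frac{3 + D}{2 D}$)
$j = \frac{87}{1400083}$ ($j = \frac{1}{16094 - \frac{95}{87}} = \frac{1}{\frac{1400083}{87}} = \frac{87}{1400083} \approx 6.2139 \cdot 10^{-5}$)
$j t{\left(\frac{1}{-1 + 5} \right)} = \frac{87 \frac{3 \left(1 - \frac{3}{-1 + 5}\right)}{2 \frac{1}{-1 + 5}}}{1400083} = \frac{87 \frac{3 \left(1 - \frac{3}{4}\right)}{2 \cdot \frac{1}{4}}}{1400083} = \frac{87 \frac{3 \frac{1}{\frac{1}{4}} \left(1 - \frac{3}{4}\right)}{2}}{1400083} = \frac{87 \cdot \frac{3}{2} \cdot 4 \left(1 - \frac{3}{4}\right)}{1400083} = \frac{87 \cdot \frac{3}{2} \cdot 4 \cdot \frac{1}{4}}{1400083} = \frac{87}{1400083} \cdot \frac{3}{2} = \frac{261}{2800166}$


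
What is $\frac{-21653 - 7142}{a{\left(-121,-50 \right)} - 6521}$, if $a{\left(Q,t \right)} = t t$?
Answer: $\frac{28795}{4021} \approx 7.1612$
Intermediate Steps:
$a{\left(Q,t \right)} = t^{2}$
$\frac{-21653 - 7142}{a{\left(-121,-50 \right)} - 6521} = \frac{-21653 - 7142}{\left(-50\right)^{2} - 6521} = - \frac{28795}{2500 - 6521} = - \frac{28795}{-4021} = \left(-28795\right) \left(- \frac{1}{4021}\right) = \frac{28795}{4021}$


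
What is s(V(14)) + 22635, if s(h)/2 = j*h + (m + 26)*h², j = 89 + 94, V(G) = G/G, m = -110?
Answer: 22833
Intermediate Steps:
V(G) = 1
j = 183
s(h) = -168*h² + 366*h (s(h) = 2*(183*h + (-110 + 26)*h²) = 2*(183*h - 84*h²) = 2*(-84*h² + 183*h) = -168*h² + 366*h)
s(V(14)) + 22635 = 6*1*(61 - 28*1) + 22635 = 6*1*(61 - 28) + 22635 = 6*1*33 + 22635 = 198 + 22635 = 22833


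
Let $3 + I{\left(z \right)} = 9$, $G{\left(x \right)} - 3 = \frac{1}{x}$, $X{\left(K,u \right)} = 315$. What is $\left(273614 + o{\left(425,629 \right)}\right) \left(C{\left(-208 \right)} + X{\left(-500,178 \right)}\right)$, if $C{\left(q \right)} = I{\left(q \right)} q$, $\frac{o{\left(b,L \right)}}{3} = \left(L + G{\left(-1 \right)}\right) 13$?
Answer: $-278242059$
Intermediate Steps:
$G{\left(x \right)} = 3 + \frac{1}{x}$
$I{\left(z \right)} = 6$ ($I{\left(z \right)} = -3 + 9 = 6$)
$o{\left(b,L \right)} = 78 + 39 L$ ($o{\left(b,L \right)} = 3 \left(L + \left(3 + \frac{1}{-1}\right)\right) 13 = 3 \left(L + \left(3 - 1\right)\right) 13 = 3 \left(L + 2\right) 13 = 3 \left(2 + L\right) 13 = 3 \left(26 + 13 L\right) = 78 + 39 L$)
$C{\left(q \right)} = 6 q$
$\left(273614 + o{\left(425,629 \right)}\right) \left(C{\left(-208 \right)} + X{\left(-500,178 \right)}\right) = \left(273614 + \left(78 + 39 \cdot 629\right)\right) \left(6 \left(-208\right) + 315\right) = \left(273614 + \left(78 + 24531\right)\right) \left(-1248 + 315\right) = \left(273614 + 24609\right) \left(-933\right) = 298223 \left(-933\right) = -278242059$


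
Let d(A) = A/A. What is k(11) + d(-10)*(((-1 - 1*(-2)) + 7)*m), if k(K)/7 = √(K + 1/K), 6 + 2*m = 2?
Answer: -16 + 7*√1342/11 ≈ 7.3121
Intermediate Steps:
m = -2 (m = -3 + (½)*2 = -3 + 1 = -2)
k(K) = 7*√(K + 1/K)
d(A) = 1
k(11) + d(-10)*(((-1 - 1*(-2)) + 7)*m) = 7*√(11 + 1/11) + 1*(((-1 - 1*(-2)) + 7)*(-2)) = 7*√(11 + 1/11) + 1*(((-1 + 2) + 7)*(-2)) = 7*√(122/11) + 1*((1 + 7)*(-2)) = 7*(√1342/11) + 1*(8*(-2)) = 7*√1342/11 + 1*(-16) = 7*√1342/11 - 16 = -16 + 7*√1342/11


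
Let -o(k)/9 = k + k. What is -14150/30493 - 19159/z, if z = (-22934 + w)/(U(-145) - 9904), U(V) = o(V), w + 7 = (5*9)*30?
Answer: -4261572545428/658374363 ≈ -6472.9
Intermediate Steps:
o(k) = -18*k (o(k) = -9*(k + k) = -18*k)
w = 1343 (w = -7 + (5*9)*30 = -7 + 45*30 = -7 + 1350 = 1343)
U(V) = -18*V
z = 21591/7294 (z = (-22934 + 1343)/(-18*(-145) - 9904) = -21591/(2610 - 9904) = -21591/(-7294) = -21591*(-1/7294) = 21591/7294 ≈ 2.9601)
-14150/30493 - 19159/z = -14150/30493 - 19159/21591/7294 = -14150*1/30493 - 19159*7294/21591 = -14150/30493 - 139745746/21591 = -4261572545428/658374363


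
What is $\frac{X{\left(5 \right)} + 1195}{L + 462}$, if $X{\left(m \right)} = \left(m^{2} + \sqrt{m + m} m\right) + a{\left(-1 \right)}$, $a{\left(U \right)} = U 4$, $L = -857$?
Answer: $- \frac{1216}{395} - \frac{\sqrt{10}}{79} \approx -3.1185$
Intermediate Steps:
$a{\left(U \right)} = 4 U$
$X{\left(m \right)} = -4 + m^{2} + \sqrt{2} m^{\frac{3}{2}}$ ($X{\left(m \right)} = \left(m^{2} + \sqrt{m + m} m\right) + 4 \left(-1\right) = \left(m^{2} + \sqrt{2 m} m\right) - 4 = \left(m^{2} + \sqrt{2} \sqrt{m} m\right) - 4 = \left(m^{2} + \sqrt{2} m^{\frac{3}{2}}\right) - 4 = -4 + m^{2} + \sqrt{2} m^{\frac{3}{2}}$)
$\frac{X{\left(5 \right)} + 1195}{L + 462} = \frac{\left(-4 + 5^{2} + \sqrt{2} \cdot 5^{\frac{3}{2}}\right) + 1195}{-857 + 462} = \frac{\left(-4 + 25 + \sqrt{2} \cdot 5 \sqrt{5}\right) + 1195}{-395} = \left(\left(-4 + 25 + 5 \sqrt{10}\right) + 1195\right) \left(- \frac{1}{395}\right) = \left(\left(21 + 5 \sqrt{10}\right) + 1195\right) \left(- \frac{1}{395}\right) = \left(1216 + 5 \sqrt{10}\right) \left(- \frac{1}{395}\right) = - \frac{1216}{395} - \frac{\sqrt{10}}{79}$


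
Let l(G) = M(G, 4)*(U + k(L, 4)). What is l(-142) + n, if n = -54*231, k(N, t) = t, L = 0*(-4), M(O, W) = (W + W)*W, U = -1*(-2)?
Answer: -12282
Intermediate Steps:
U = 2
M(O, W) = 2*W**2 (M(O, W) = (2*W)*W = 2*W**2)
L = 0
n = -12474
l(G) = 192 (l(G) = (2*4**2)*(2 + 4) = (2*16)*6 = 32*6 = 192)
l(-142) + n = 192 - 12474 = -12282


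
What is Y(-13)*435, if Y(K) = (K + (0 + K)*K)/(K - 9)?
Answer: -33930/11 ≈ -3084.5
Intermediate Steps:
Y(K) = (K + K²)/(-9 + K) (Y(K) = (K + K*K)/(-9 + K) = (K + K²)/(-9 + K))
Y(-13)*435 = -13*(1 - 13)/(-9 - 13)*435 = -13*(-12)/(-22)*435 = -13*(-1/22)*(-12)*435 = -78/11*435 = -33930/11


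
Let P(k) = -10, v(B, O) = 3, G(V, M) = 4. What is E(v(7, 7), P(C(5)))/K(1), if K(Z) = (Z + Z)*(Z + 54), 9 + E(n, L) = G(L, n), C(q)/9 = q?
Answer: -1/22 ≈ -0.045455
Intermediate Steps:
C(q) = 9*q
E(n, L) = -5 (E(n, L) = -9 + 4 = -5)
K(Z) = 2*Z*(54 + Z) (K(Z) = (2*Z)*(54 + Z) = 2*Z*(54 + Z))
E(v(7, 7), P(C(5)))/K(1) = -5*1/(2*(54 + 1)) = -5/(2*1*55) = -5/110 = -5*1/110 = -1/22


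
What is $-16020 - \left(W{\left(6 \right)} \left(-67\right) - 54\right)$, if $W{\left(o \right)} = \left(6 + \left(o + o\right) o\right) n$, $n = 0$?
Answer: $-15966$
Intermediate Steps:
$W{\left(o \right)} = 0$ ($W{\left(o \right)} = \left(6 + \left(o + o\right) o\right) 0 = \left(6 + 2 o o\right) 0 = \left(6 + 2 o^{2}\right) 0 = 0$)
$-16020 - \left(W{\left(6 \right)} \left(-67\right) - 54\right) = -16020 - \left(0 \left(-67\right) - 54\right) = -16020 - \left(0 - 54\right) = -16020 - -54 = -16020 + 54 = -15966$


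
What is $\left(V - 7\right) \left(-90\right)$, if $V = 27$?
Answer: $-1800$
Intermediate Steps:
$\left(V - 7\right) \left(-90\right) = \left(27 - 7\right) \left(-90\right) = 20 \left(-90\right) = -1800$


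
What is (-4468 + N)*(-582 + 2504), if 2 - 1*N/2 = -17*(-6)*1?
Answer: -8971896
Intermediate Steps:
N = -200 (N = 4 - 2*(-17*(-6)) = 4 - 204 = -200)
(-4468 + N)*(-582 + 2504) = (-4468 - 200)*(-582 + 2504) = -4668*1922 = -8971896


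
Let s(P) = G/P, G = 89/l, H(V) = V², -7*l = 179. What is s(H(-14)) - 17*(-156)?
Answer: 13291735/5012 ≈ 2652.0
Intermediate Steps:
l = -179/7 (l = -⅐*179 = -179/7 ≈ -25.571)
G = -623/179 (G = 89/(-179/7) = 89*(-7/179) = -623/179 ≈ -3.4804)
s(P) = -623/(179*P)
s(H(-14)) - 17*(-156) = -623/(179*((-14)²)) - 17*(-156) = -623/179/196 - 1*(-2652) = -623/179*1/196 + 2652 = -89/5012 + 2652 = 13291735/5012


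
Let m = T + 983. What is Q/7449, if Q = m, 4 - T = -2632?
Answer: 3619/7449 ≈ 0.48584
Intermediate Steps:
T = 2636 (T = 4 - 1*(-2632) = 4 + 2632 = 2636)
m = 3619 (m = 2636 + 983 = 3619)
Q = 3619
Q/7449 = 3619/7449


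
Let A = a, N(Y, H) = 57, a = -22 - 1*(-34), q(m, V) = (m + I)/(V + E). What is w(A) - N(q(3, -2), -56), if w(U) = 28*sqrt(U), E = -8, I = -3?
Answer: -57 + 56*sqrt(3) ≈ 39.995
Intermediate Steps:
q(m, V) = (-3 + m)/(-8 + V) (q(m, V) = (m - 3)/(V - 8) = (-3 + m)/(-8 + V))
a = 12 (a = -22 + 34 = 12)
A = 12
w(A) - N(q(3, -2), -56) = 28*sqrt(12) - 1*57 = 28*(2*sqrt(3)) - 57 = 56*sqrt(3) - 57 = -57 + 56*sqrt(3)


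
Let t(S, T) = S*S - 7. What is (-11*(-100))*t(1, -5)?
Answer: -6600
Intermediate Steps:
t(S, T) = -7 + S² (t(S, T) = S² - 7 = -7 + S²)
(-11*(-100))*t(1, -5) = (-11*(-100))*(-7 + 1²) = 1100*(-7 + 1) = 1100*(-6) = -6600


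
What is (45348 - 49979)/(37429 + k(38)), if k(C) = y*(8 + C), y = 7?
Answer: -4631/37751 ≈ -0.12267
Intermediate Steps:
k(C) = 56 + 7*C (k(C) = 7*(8 + C) = 56 + 7*C)
(45348 - 49979)/(37429 + k(38)) = (45348 - 49979)/(37429 + (56 + 7*38)) = -4631/(37429 + (56 + 266)) = -4631/(37429 + 322) = -4631/37751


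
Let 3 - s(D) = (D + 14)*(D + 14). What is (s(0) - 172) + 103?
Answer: -262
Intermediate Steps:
s(D) = 3 - (14 + D)**2 (s(D) = 3 - (D + 14)*(D + 14) = 3 - (14 + D)*(14 + D) = 3 - (14 + D)**2)
(s(0) - 172) + 103 = ((3 - (14 + 0)**2) - 172) + 103 = ((3 - 1*14**2) - 172) + 103 = ((3 - 1*196) - 172) + 103 = ((3 - 196) - 172) + 103 = (-193 - 172) + 103 = -365 + 103 = -262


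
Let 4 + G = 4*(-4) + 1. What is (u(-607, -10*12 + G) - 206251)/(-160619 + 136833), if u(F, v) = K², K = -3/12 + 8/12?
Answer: 29700119/3425184 ≈ 8.6711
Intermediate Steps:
G = -19 (G = -4 + (4*(-4) + 1) = -4 + (-16 + 1) = -4 - 15 = -19)
K = 5/12 (K = -3*1/12 + 8*(1/12) = -¼ + ⅔ = 5/12 ≈ 0.41667)
u(F, v) = 25/144 (u(F, v) = (5/12)² = 25/144)
(u(-607, -10*12 + G) - 206251)/(-160619 + 136833) = (25/144 - 206251)/(-160619 + 136833) = -29700119/144/(-23786) = -29700119/144*(-1/23786) = 29700119/3425184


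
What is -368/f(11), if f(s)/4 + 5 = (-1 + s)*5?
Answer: -92/45 ≈ -2.0444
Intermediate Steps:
f(s) = -40 + 20*s (f(s) = -20 + 4*((-1 + s)*5) = -20 + 4*(-5 + 5*s) = -20 + (-20 + 20*s) = -40 + 20*s)
-368/f(11) = -368/(-40 + 20*11) = -368/(-40 + 220) = -368/180 = -368*1/180 = -92/45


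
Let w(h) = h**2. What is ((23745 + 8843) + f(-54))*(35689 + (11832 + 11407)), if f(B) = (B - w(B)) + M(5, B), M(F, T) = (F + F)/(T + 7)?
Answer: 82029897408/47 ≈ 1.7453e+9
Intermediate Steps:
M(F, T) = 2*F/(7 + T) (M(F, T) = (2*F)/(7 + T) = 2*F/(7 + T))
f(B) = B - B**2 + 10/(7 + B) (f(B) = (B - B**2) + 2*5/(7 + B) = (B - B**2) + 10/(7 + B) = B - B**2 + 10/(7 + B))
((23745 + 8843) + f(-54))*(35689 + (11832 + 11407)) = ((23745 + 8843) + (10 - 54*(1 - 1*(-54))*(7 - 54))/(7 - 54))*(35689 + (11832 + 11407)) = (32588 + (10 - 54*(1 + 54)*(-47))/(-47))*(35689 + 23239) = (32588 - (10 - 54*55*(-47))/47)*58928 = (32588 - (10 + 139590)/47)*58928 = (32588 - 1/47*139600)*58928 = (32588 - 139600/47)*58928 = (1392036/47)*58928 = 82029897408/47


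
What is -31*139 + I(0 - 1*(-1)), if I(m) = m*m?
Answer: -4308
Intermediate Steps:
I(m) = m**2
-31*139 + I(0 - 1*(-1)) = -31*139 + (0 - 1*(-1))**2 = -4309 + (0 + 1)**2 = -4309 + 1**2 = -4309 + 1 = -4308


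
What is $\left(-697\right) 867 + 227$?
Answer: $-604072$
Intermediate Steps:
$\left(-697\right) 867 + 227 = -604299 + 227 = -604072$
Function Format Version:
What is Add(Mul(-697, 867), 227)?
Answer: -604072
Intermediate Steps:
Add(Mul(-697, 867), 227) = Add(-604299, 227) = -604072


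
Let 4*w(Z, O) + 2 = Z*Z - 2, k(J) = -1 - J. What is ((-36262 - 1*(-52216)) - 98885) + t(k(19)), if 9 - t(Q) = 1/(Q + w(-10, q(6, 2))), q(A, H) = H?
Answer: -331689/4 ≈ -82922.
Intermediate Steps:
w(Z, O) = -1 + Z²/4 (w(Z, O) = -½ + (Z*Z - 2)/4 = -½ + (Z² - 2)/4 = -½ + (-2 + Z²)/4 = -½ + (-½ + Z²/4) = -1 + Z²/4)
t(Q) = 9 - 1/(24 + Q) (t(Q) = 9 - 1/(Q + (-1 + (¼)*(-10)²)) = 9 - 1/(Q + (-1 + (¼)*100)) = 9 - 1/(Q + (-1 + 25)) = 9 - 1/(Q + 24) = 9 - 1/(24 + Q))
((-36262 - 1*(-52216)) - 98885) + t(k(19)) = ((-36262 - 1*(-52216)) - 98885) + (215 + 9*(-1 - 1*19))/(24 + (-1 - 1*19)) = ((-36262 + 52216) - 98885) + (215 + 9*(-1 - 19))/(24 + (-1 - 19)) = (15954 - 98885) + (215 + 9*(-20))/(24 - 20) = -82931 + (215 - 180)/4 = -82931 + (¼)*35 = -82931 + 35/4 = -331689/4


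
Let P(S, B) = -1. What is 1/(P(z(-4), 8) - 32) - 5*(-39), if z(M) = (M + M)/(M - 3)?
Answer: 6434/33 ≈ 194.97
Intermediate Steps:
z(M) = 2*M/(-3 + M) (z(M) = (2*M)/(-3 + M) = 2*M/(-3 + M))
1/(P(z(-4), 8) - 32) - 5*(-39) = 1/(-1 - 32) - 5*(-39) = 1/(-33) + 195 = -1/33 + 195 = 6434/33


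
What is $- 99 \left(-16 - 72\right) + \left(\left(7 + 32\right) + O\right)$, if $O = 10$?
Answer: $8761$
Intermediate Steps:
$- 99 \left(-16 - 72\right) + \left(\left(7 + 32\right) + O\right) = - 99 \left(-16 - 72\right) + \left(\left(7 + 32\right) + 10\right) = \left(-99\right) \left(-88\right) + \left(39 + 10\right) = 8712 + 49 = 8761$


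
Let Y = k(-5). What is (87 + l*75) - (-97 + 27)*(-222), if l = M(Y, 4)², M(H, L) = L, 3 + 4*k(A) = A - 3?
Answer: -14253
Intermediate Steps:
k(A) = -3/2 + A/4 (k(A) = -¾ + (A - 3)/4 = -¾ + (-3 + A)/4 = -¾ + (-¾ + A/4) = -3/2 + A/4)
Y = -11/4 (Y = -3/2 + (¼)*(-5) = -3/2 - 5/4 = -11/4 ≈ -2.7500)
l = 16 (l = 4² = 16)
(87 + l*75) - (-97 + 27)*(-222) = (87 + 16*75) - (-97 + 27)*(-222) = (87 + 1200) - (-70)*(-222) = 1287 - 1*15540 = 1287 - 15540 = -14253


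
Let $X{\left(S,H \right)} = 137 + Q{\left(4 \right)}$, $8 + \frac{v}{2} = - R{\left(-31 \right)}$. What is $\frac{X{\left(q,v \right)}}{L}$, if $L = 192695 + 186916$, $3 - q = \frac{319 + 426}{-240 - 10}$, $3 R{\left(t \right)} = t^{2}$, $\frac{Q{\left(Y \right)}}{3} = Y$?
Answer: $\frac{149}{379611} \approx 0.00039251$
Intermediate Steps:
$Q{\left(Y \right)} = 3 Y$
$R{\left(t \right)} = \frac{t^{2}}{3}$
$v = - \frac{1970}{3}$ ($v = -16 + 2 \left(- \frac{\left(-31\right)^{2}}{3}\right) = -16 + 2 \left(- \frac{961}{3}\right) = -16 - \frac{1922}{3} = - \frac{1970}{3} \approx -656.67$)
$q = \frac{299}{50}$ ($q = 3 - \frac{319 + 426}{-240 - 10} = 3 - \frac{745}{-250} = 3 - 745 \left(- \frac{1}{250}\right) = 3 - - \frac{149}{50} = 3 + \frac{149}{50} = \frac{299}{50} \approx 5.98$)
$L = 379611$
$X{\left(S,H \right)} = 149$ ($X{\left(S,H \right)} = 137 + 3 \cdot 4 = 137 + 12 = 149$)
$\frac{X{\left(q,v \right)}}{L} = \frac{149}{379611}$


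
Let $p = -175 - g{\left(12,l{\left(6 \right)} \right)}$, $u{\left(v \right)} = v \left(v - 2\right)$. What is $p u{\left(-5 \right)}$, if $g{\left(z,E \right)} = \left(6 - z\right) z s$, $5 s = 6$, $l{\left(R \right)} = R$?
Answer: $-3101$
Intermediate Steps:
$s = \frac{6}{5}$ ($s = \frac{1}{5} \cdot 6 = \frac{6}{5} \approx 1.2$)
$g{\left(z,E \right)} = \frac{6 z \left(6 - z\right)}{5}$ ($g{\left(z,E \right)} = \left(6 - z\right) z \frac{6}{5} = z \left(6 - z\right) \frac{6}{5} = \frac{6 z \left(6 - z\right)}{5}$)
$u{\left(v \right)} = v \left(-2 + v\right)$
$p = - \frac{443}{5}$ ($p = -175 - \frac{6}{5} \cdot 12 \left(6 - 12\right) = -175 - \frac{6}{5} \cdot 12 \left(-6\right) = -175 - - \frac{432}{5} = -175 + \frac{432}{5} = - \frac{443}{5} \approx -88.6$)
$p u{\left(-5 \right)} = - \frac{443 \left(- 5 \left(-2 - 5\right)\right)}{5} = - \frac{443 \left(\left(-5\right) \left(-7\right)\right)}{5} = \left(- \frac{443}{5}\right) 35 = -3101$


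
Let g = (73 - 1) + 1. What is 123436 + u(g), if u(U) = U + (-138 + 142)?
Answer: 123513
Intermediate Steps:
g = 73 (g = 72 + 1 = 73)
u(U) = 4 + U (u(U) = U + 4 = 4 + U)
123436 + u(g) = 123436 + (4 + 73) = 123436 + 77 = 123513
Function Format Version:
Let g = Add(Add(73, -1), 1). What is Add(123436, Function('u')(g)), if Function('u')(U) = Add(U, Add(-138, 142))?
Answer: 123513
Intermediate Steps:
g = 73 (g = Add(72, 1) = 73)
Function('u')(U) = Add(4, U) (Function('u')(U) = Add(U, 4) = Add(4, U))
Add(123436, Function('u')(g)) = Add(123436, Add(4, 73)) = Add(123436, 77) = 123513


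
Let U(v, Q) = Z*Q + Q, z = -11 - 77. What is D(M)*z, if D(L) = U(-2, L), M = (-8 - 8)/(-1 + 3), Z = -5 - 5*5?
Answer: -20416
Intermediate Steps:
z = -88
Z = -30 (Z = -5 - 25 = -30)
M = -8 (M = -16/2 = -16*½ = -8)
U(v, Q) = -29*Q (U(v, Q) = -30*Q + Q = -29*Q)
D(L) = -29*L
D(M)*z = -29*(-8)*(-88) = 232*(-88) = -20416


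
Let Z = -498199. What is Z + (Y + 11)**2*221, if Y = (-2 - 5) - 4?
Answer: -498199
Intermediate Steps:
Y = -11 (Y = -7 - 4 = -11)
Z + (Y + 11)**2*221 = -498199 + (-11 + 11)**2*221 = -498199 + 0**2*221 = -498199 + 0*221 = -498199 + 0 = -498199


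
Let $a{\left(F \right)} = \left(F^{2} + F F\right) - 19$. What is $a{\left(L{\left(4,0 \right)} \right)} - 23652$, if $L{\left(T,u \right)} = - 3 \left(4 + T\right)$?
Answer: $-22519$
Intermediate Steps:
$L{\left(T,u \right)} = -12 - 3 T$
$a{\left(F \right)} = -19 + 2 F^{2}$ ($a{\left(F \right)} = \left(F^{2} + F^{2}\right) - 19 = 2 F^{2} - 19 = -19 + 2 F^{2}$)
$a{\left(L{\left(4,0 \right)} \right)} - 23652 = \left(-19 + 2 \left(-12 - 12\right)^{2}\right) - 23652 = \left(-19 + 2 \left(-24\right)^{2}\right) - 23652 = \left(-19 + 2 \cdot 576\right) - 23652 = \left(-19 + 1152\right) - 23652 = 1133 - 23652 = -22519$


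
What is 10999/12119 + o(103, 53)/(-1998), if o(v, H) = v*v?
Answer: -106594469/24213762 ≈ -4.4022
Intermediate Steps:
o(v, H) = v²
10999/12119 + o(103, 53)/(-1998) = 10999/12119 + 103²/(-1998) = 10999*(1/12119) + 10609*(-1/1998) = 10999/12119 - 10609/1998 = -106594469/24213762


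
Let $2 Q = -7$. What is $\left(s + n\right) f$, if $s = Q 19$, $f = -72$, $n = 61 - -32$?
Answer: $-1908$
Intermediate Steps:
$Q = - \frac{7}{2}$ ($Q = \frac{1}{2} \left(-7\right) = - \frac{7}{2} \approx -3.5$)
$n = 93$ ($n = 61 + 32 = 93$)
$s = - \frac{133}{2}$ ($s = \left(- \frac{7}{2}\right) 19 = - \frac{133}{2} \approx -66.5$)
$\left(s + n\right) f = \left(- \frac{133}{2} + 93\right) \left(-72\right) = \frac{53}{2} \left(-72\right) = -1908$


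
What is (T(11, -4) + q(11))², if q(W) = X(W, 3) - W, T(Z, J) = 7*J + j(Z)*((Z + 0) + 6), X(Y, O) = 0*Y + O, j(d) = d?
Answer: 22801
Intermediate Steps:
X(Y, O) = O (X(Y, O) = 0 + O = O)
T(Z, J) = 7*J + Z*(6 + Z) (T(Z, J) = 7*J + Z*((Z + 0) + 6) = 7*J + Z*(Z + 6) = 7*J + Z*(6 + Z))
q(W) = 3 - W
(T(11, -4) + q(11))² = ((11² + 6*11 + 7*(-4)) + (3 - 1*11))² = ((121 + 66 - 28) + (3 - 11))² = (159 - 8)² = 151² = 22801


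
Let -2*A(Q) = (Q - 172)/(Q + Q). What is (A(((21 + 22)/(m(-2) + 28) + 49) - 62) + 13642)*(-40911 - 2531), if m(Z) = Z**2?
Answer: -441978625627/746 ≈ -5.9246e+8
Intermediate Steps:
A(Q) = -(-172 + Q)/(4*Q) (A(Q) = -(Q - 172)/(2*(Q + Q)) = -(-172 + Q)/(2*(2*Q)) = -(-172 + Q)*1/(2*Q)/2 = -(-172 + Q)/(4*Q))
(A(((21 + 22)/(m(-2) + 28) + 49) - 62) + 13642)*(-40911 - 2531) = ((172 - (((21 + 22)/((-2)**2 + 28) + 49) - 62))/(4*(((21 + 22)/((-2)**2 + 28) + 49) - 62)) + 13642)*(-40911 - 2531) = ((172 - ((43/(4 + 28) + 49) - 62))/(4*((43/(4 + 28) + 49) - 62)) + 13642)*(-43442) = ((172 - ((43/32 + 49) - 62))/(4*((43/32 + 49) - 62)) + 13642)*(-43442) = ((172 - (1611/32 - 62))/(4*(1611/32 - 62)) + 13642)*(-43442) = ((172 - 1*(-373/32))/(4*(-373/32)) + 13642)*(-43442) = ((1/4)*(-32/373)*(172 + 373/32) + 13642)*(-43442) = ((1/4)*(-32/373)*(5877/32) + 13642)*(-43442) = (-5877/1492 + 13642)*(-43442) = (20347987/1492)*(-43442) = -441978625627/746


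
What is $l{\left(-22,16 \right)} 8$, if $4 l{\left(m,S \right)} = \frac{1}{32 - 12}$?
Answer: $\frac{1}{10} \approx 0.1$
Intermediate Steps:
$l{\left(m,S \right)} = \frac{1}{80}$ ($l{\left(m,S \right)} = \frac{1}{4 \left(32 - 12\right)} = \frac{1}{4 \cdot 20} = \frac{1}{4} \cdot \frac{1}{20} = \frac{1}{80}$)
$l{\left(-22,16 \right)} 8 = \frac{1}{80} \cdot 8 = \frac{1}{10}$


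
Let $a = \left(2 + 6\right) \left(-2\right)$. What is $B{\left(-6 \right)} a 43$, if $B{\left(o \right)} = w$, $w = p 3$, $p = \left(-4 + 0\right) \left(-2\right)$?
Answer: $-16512$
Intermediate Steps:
$p = 8$ ($p = \left(-4\right) \left(-2\right) = 8$)
$a = -16$ ($a = 8 \left(-2\right) = -16$)
$w = 24$ ($w = 8 \cdot 3 = 24$)
$B{\left(o \right)} = 24$
$B{\left(-6 \right)} a 43 = 24 \left(-16\right) 43 = \left(-384\right) 43 = -16512$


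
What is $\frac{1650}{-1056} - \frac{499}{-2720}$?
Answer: $- \frac{3751}{2720} \approx -1.379$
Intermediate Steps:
$\frac{1650}{-1056} - \frac{499}{-2720} = 1650 \left(- \frac{1}{1056}\right) - - \frac{499}{2720} = - \frac{25}{16} + \frac{499}{2720} = - \frac{3751}{2720}$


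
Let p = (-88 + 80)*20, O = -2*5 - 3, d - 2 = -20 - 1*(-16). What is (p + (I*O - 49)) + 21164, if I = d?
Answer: 20981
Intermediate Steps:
d = -2 (d = 2 + (-20 - 1*(-16)) = 2 + (-20 + 16) = 2 - 4 = -2)
I = -2
O = -13 (O = -10 - 3 = -13)
p = -160 (p = -8*20 = -160)
(p + (I*O - 49)) + 21164 = (-160 + (-2*(-13) - 49)) + 21164 = (-160 + (26 - 49)) + 21164 = (-160 - 23) + 21164 = -183 + 21164 = 20981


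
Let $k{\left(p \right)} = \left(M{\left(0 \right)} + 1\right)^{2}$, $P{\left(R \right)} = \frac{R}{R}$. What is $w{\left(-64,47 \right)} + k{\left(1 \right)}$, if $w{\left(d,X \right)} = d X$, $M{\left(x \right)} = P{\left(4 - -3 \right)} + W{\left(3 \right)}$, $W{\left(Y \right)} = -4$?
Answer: $-3004$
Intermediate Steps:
$P{\left(R \right)} = 1$
$M{\left(x \right)} = -3$ ($M{\left(x \right)} = 1 - 4 = -3$)
$w{\left(d,X \right)} = X d$
$k{\left(p \right)} = 4$ ($k{\left(p \right)} = \left(-3 + 1\right)^{2} = \left(-2\right)^{2} = 4$)
$w{\left(-64,47 \right)} + k{\left(1 \right)} = 47 \left(-64\right) + 4 = -3008 + 4 = -3004$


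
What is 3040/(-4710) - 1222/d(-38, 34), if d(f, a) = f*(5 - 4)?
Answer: 282005/8949 ≈ 31.512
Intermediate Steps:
d(f, a) = f (d(f, a) = f*1 = f)
3040/(-4710) - 1222/d(-38, 34) = 3040/(-4710) - 1222/(-38) = 3040*(-1/4710) - 1222*(-1/38) = -304/471 + 611/19 = 282005/8949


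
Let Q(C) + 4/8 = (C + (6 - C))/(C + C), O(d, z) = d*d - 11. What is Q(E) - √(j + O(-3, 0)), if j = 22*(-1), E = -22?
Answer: -7/11 - 2*I*√6 ≈ -0.63636 - 4.899*I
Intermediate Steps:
O(d, z) = -11 + d² (O(d, z) = d² - 11 = -11 + d²)
j = -22
Q(C) = -½ + 3/C (Q(C) = -½ + (C + (6 - C))/(C + C) = -½ + 6/((2*C)) = -½ + 6*(1/(2*C)) = -½ + 3/C)
Q(E) - √(j + O(-3, 0)) = (½)*(6 - 1*(-22))/(-22) - √(-22 + (-11 + (-3)²)) = (½)*(-1/22)*(6 + 22) - √(-22 + (-11 + 9)) = (½)*(-1/22)*28 - √(-22 - 2) = -7/11 - √(-24) = -7/11 - 2*I*√6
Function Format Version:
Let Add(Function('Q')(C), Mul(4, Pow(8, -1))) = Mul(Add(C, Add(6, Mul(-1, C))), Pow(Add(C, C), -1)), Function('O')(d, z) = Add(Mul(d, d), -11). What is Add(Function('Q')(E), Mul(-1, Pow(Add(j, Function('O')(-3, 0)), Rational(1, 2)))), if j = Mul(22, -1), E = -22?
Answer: Add(Rational(-7, 11), Mul(-2, I, Pow(6, Rational(1, 2)))) ≈ Add(-0.63636, Mul(-4.8990, I))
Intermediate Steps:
Function('O')(d, z) = Add(-11, Pow(d, 2)) (Function('O')(d, z) = Add(Pow(d, 2), -11) = Add(-11, Pow(d, 2)))
j = -22
Function('Q')(C) = Add(Rational(-1, 2), Mul(3, Pow(C, -1))) (Function('Q')(C) = Add(Rational(-1, 2), Mul(Add(C, Add(6, Mul(-1, C))), Pow(Add(C, C), -1))) = Add(Rational(-1, 2), Mul(6, Pow(Mul(2, C), -1))) = Add(Rational(-1, 2), Mul(6, Mul(Rational(1, 2), Pow(C, -1)))) = Add(Rational(-1, 2), Mul(3, Pow(C, -1))))
Add(Function('Q')(E), Mul(-1, Pow(Add(j, Function('O')(-3, 0)), Rational(1, 2)))) = Add(Mul(Rational(1, 2), Pow(-22, -1), Add(6, Mul(-1, -22))), Mul(-1, Pow(Add(-22, Add(-11, Pow(-3, 2))), Rational(1, 2)))) = Add(Mul(Rational(1, 2), Rational(-1, 22), Add(6, 22)), Mul(-1, Pow(Add(-22, Add(-11, 9)), Rational(1, 2)))) = Add(Mul(Rational(1, 2), Rational(-1, 22), 28), Mul(-1, Pow(Add(-22, -2), Rational(1, 2)))) = Add(Rational(-7, 11), Mul(-1, Pow(-24, Rational(1, 2)))) = Add(Rational(-7, 11), Mul(-1, Mul(2, I, Pow(6, Rational(1, 2))))) = Add(Rational(-7, 11), Mul(-2, I, Pow(6, Rational(1, 2))))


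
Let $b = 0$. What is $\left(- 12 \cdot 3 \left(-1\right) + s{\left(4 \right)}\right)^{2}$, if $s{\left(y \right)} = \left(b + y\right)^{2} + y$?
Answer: $3136$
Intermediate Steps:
$s{\left(y \right)} = y + y^{2}$ ($s{\left(y \right)} = \left(0 + y\right)^{2} + y = y^{2} + y = y + y^{2}$)
$\left(- 12 \cdot 3 \left(-1\right) + s{\left(4 \right)}\right)^{2} = \left(- 12 \cdot 3 \left(-1\right) + 4 \left(1 + 4\right)\right)^{2} = \left(\left(-12\right) \left(-3\right) + 4 \cdot 5\right)^{2} = \left(36 + 20\right)^{2} = 56^{2} = 3136$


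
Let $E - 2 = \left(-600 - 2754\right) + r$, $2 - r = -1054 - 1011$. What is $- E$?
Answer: $1285$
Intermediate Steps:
$r = 2067$ ($r = 2 - \left(-1054 - 1011\right) = 2 - -2065 = 2 + 2065 = 2067$)
$E = -1285$ ($E = 2 + \left(\left(-600 - 2754\right) + 2067\right) = 2 + \left(-3354 + 2067\right) = 2 - 1287 = -1285$)
$- E = \left(-1\right) \left(-1285\right) = 1285$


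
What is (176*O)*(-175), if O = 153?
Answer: -4712400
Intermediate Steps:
(176*O)*(-175) = (176*153)*(-175) = 26928*(-175) = -4712400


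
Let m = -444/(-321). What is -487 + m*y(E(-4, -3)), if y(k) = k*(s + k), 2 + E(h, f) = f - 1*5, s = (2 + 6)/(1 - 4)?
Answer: -100087/321 ≈ -311.80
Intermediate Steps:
s = -8/3 (s = 8/(-3) = 8*(-1/3) = -8/3 ≈ -2.6667)
E(h, f) = -7 + f (E(h, f) = -2 + (f - 1*5) = -2 + (f - 5) = -2 + (-5 + f) = -7 + f)
y(k) = k*(-8/3 + k)
m = 148/107 (m = -444*(-1/321) = 148/107 ≈ 1.3832)
-487 + m*y(E(-4, -3)) = -487 + 148*((-7 - 3)*(-8 + 3*(-7 - 3))/3)/107 = -487 + 148*((1/3)*(-10)*(-8 + 3*(-10)))/107 = -487 + 148*((1/3)*(-10)*(-8 - 30))/107 = -487 + 148*((1/3)*(-10)*(-38))/107 = -487 + (148/107)*(380/3) = -487 + 56240/321 = -100087/321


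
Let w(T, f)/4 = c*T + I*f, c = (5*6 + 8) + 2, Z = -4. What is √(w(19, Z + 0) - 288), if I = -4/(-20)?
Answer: 4*√4295/5 ≈ 52.429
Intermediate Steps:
c = 40 (c = (30 + 8) + 2 = 38 + 2 = 40)
I = ⅕ (I = -4*(-1/20) = ⅕ ≈ 0.20000)
w(T, f) = 160*T + 4*f/5 (w(T, f) = 4*(40*T + f/5) = 160*T + 4*f/5)
√(w(19, Z + 0) - 288) = √((160*19 + 4*(-4 + 0)/5) - 288) = √((3040 + (⅘)*(-4)) - 288) = √((3040 - 16/5) - 288) = √(15184/5 - 288) = √(13744/5) = 4*√4295/5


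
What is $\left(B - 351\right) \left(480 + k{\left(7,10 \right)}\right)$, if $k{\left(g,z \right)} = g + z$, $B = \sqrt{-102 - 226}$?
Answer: $-174447 + 994 i \sqrt{82} \approx -1.7445 \cdot 10^{5} + 9001.0 i$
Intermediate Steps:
$B = 2 i \sqrt{82}$ ($B = \sqrt{-328} = 2 i \sqrt{82} \approx 18.111 i$)
$\left(B - 351\right) \left(480 + k{\left(7,10 \right)}\right) = \left(2 i \sqrt{82} - 351\right) \left(480 + \left(7 + 10\right)\right) = \left(-351 + 2 i \sqrt{82}\right) \left(480 + 17\right) = \left(-351 + 2 i \sqrt{82}\right) 497 = -174447 + 994 i \sqrt{82}$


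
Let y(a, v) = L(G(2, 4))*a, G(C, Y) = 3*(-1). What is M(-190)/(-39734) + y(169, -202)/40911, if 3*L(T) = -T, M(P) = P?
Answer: 557236/62521449 ≈ 0.0089127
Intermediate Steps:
G(C, Y) = -3
L(T) = -T/3 (L(T) = (-T)/3 = -T/3)
y(a, v) = a (y(a, v) = (-1/3*(-3))*a = 1*a = a)
M(-190)/(-39734) + y(169, -202)/40911 = -190/(-39734) + 169/40911 = -190*(-1/39734) + 169*(1/40911) = 95/19867 + 13/3147 = 557236/62521449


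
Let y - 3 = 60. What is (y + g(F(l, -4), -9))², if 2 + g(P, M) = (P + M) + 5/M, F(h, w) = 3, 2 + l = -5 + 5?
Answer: 240100/81 ≈ 2964.2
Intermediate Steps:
l = -2 (l = -2 + (-5 + 5) = -2 + 0 = -2)
y = 63 (y = 3 + 60 = 63)
g(P, M) = -2 + M + P + 5/M (g(P, M) = -2 + ((P + M) + 5/M) = -2 + ((M + P) + 5/M) = -2 + (M + P + 5/M) = -2 + M + P + 5/M)
(y + g(F(l, -4), -9))² = (63 + (-2 - 9 + 3 + 5/(-9)))² = (63 + (-2 - 9 + 3 + 5*(-⅑)))² = (63 + (-2 - 9 + 3 - 5/9))² = (63 - 77/9)² = (490/9)² = 240100/81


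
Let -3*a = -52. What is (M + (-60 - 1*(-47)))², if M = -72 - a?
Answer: 94249/9 ≈ 10472.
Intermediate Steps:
a = 52/3 (a = -⅓*(-52) = 52/3 ≈ 17.333)
M = -268/3 (M = -72 - 1*52/3 = -72 - 52/3 = -268/3 ≈ -89.333)
(M + (-60 - 1*(-47)))² = (-268/3 + (-60 - 1*(-47)))² = (-268/3 + (-60 + 47))² = (-268/3 - 13)² = (-307/3)² = 94249/9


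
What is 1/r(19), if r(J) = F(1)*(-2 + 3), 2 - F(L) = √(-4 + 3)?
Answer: ⅖ + I/5 ≈ 0.4 + 0.2*I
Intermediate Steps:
F(L) = 2 - I (F(L) = 2 - √(-4 + 3) = 2 - √(-1) = 2 - I)
r(J) = 2 - I (r(J) = (2 - I)*(-2 + 3) = (2 - I)*1 = 2 - I)
1/r(19) = 1/(2 - I) = (2 + I)/5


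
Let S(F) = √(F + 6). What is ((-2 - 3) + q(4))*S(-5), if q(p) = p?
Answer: -1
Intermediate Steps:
S(F) = √(6 + F)
((-2 - 3) + q(4))*S(-5) = ((-2 - 3) + 4)*√(6 - 5) = (-5 + 4)*√1 = -1*1 = -1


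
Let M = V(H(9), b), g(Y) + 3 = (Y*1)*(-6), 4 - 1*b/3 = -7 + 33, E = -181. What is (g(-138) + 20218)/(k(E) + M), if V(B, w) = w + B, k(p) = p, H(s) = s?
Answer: -21043/238 ≈ -88.416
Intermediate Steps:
b = -66 (b = 12 - 3*(-7 + 33) = 12 - 3*26 = 12 - 78 = -66)
V(B, w) = B + w
g(Y) = -3 - 6*Y (g(Y) = -3 + (Y*1)*(-6) = -3 + Y*(-6) = -3 - 6*Y)
M = -57 (M = 9 - 66 = -57)
(g(-138) + 20218)/(k(E) + M) = ((-3 - 6*(-138)) + 20218)/(-181 - 57) = ((-3 + 828) + 20218)/(-238) = (825 + 20218)*(-1/238) = 21043*(-1/238) = -21043/238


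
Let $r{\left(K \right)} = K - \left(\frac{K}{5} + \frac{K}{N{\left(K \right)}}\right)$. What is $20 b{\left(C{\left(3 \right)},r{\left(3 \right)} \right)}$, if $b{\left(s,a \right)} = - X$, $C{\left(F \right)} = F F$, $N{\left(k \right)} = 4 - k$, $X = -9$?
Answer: $180$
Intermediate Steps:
$C{\left(F \right)} = F^{2}$
$r{\left(K \right)} = \frac{4 K}{5} - \frac{K}{4 - K}$ ($r{\left(K \right)} = K - \left(\frac{K}{5} + \frac{K}{4 - K}\right) = \frac{4 K}{5} - \frac{K}{4 - K}$)
$b{\left(s,a \right)} = 9$ ($b{\left(s,a \right)} = \left(-1\right) \left(-9\right) = 9$)
$20 b{\left(C{\left(3 \right)},r{\left(3 \right)} \right)} = 20 \cdot 9 = 180$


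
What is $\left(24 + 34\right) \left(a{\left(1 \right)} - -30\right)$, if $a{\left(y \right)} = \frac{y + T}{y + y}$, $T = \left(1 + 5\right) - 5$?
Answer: $1798$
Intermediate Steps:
$T = 1$ ($T = 6 - 5 = 1$)
$a{\left(y \right)} = \frac{1 + y}{2 y}$ ($a{\left(y \right)} = \frac{y + 1}{y + y} = \frac{1 + y}{2 y}$)
$\left(24 + 34\right) \left(a{\left(1 \right)} - -30\right) = \left(24 + 34\right) \left(\frac{1 + 1}{2 \cdot 1} - -30\right) = 58 \left(\frac{1}{2} \cdot 1 \cdot 2 + 30\right) = 58 \left(1 + 30\right) = 58 \cdot 31 = 1798$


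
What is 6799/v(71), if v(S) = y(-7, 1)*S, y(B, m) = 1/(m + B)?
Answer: -40794/71 ≈ -574.56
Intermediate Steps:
y(B, m) = 1/(B + m)
v(S) = -S/6 (v(S) = S/(-7 + 1) = S/(-6) = -S/6)
6799/v(71) = 6799/((-1/6*71)) = 6799/(-71/6) = 6799*(-6/71) = -40794/71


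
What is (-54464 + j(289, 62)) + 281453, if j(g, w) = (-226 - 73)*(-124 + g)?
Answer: 177654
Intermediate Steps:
j(g, w) = 37076 - 299*g (j(g, w) = -299*(-124 + g) = 37076 - 299*g)
(-54464 + j(289, 62)) + 281453 = (-54464 + (37076 - 299*289)) + 281453 = (-54464 + (37076 - 86411)) + 281453 = (-54464 - 49335) + 281453 = -103799 + 281453 = 177654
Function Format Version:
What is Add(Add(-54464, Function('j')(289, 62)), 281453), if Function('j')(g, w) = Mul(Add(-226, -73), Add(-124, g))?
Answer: 177654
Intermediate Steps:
Function('j')(g, w) = Add(37076, Mul(-299, g)) (Function('j')(g, w) = Mul(-299, Add(-124, g)) = Add(37076, Mul(-299, g)))
Add(Add(-54464, Function('j')(289, 62)), 281453) = Add(Add(-54464, Add(37076, Mul(-299, 289))), 281453) = Add(Add(-54464, Add(37076, -86411)), 281453) = Add(Add(-54464, -49335), 281453) = Add(-103799, 281453) = 177654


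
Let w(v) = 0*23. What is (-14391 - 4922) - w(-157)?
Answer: -19313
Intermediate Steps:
w(v) = 0
(-14391 - 4922) - w(-157) = (-14391 - 4922) - 1*0 = -19313 + 0 = -19313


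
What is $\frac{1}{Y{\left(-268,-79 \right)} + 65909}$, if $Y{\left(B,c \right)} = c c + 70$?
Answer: $\frac{1}{72220} \approx 1.3847 \cdot 10^{-5}$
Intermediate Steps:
$Y{\left(B,c \right)} = 70 + c^{2}$ ($Y{\left(B,c \right)} = c^{2} + 70 = 70 + c^{2}$)
$\frac{1}{Y{\left(-268,-79 \right)} + 65909} = \frac{1}{\left(70 + \left(-79\right)^{2}\right) + 65909} = \frac{1}{\left(70 + 6241\right) + 65909} = \frac{1}{6311 + 65909} = \frac{1}{72220}$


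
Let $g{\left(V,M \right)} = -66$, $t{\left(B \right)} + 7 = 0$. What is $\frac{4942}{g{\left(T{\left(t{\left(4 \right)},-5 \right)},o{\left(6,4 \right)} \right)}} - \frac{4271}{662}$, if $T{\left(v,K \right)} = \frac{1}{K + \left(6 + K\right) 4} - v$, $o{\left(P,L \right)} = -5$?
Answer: $- \frac{1776745}{21846} \approx -81.33$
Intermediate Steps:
$t{\left(B \right)} = -7$ ($t{\left(B \right)} = -7 + 0 = -7$)
$T{\left(v,K \right)} = \frac{1}{24 + 5 K} - v$ ($T{\left(v,K \right)} = \frac{1}{K + \left(24 + 4 K\right)} - v = \frac{1}{24 + 5 K} - v$)
$\frac{4942}{g{\left(T{\left(t{\left(4 \right)},-5 \right)},o{\left(6,4 \right)} \right)}} - \frac{4271}{662} = \frac{4942}{-66} - \frac{4271}{662} = 4942 \left(- \frac{1}{66}\right) - \frac{4271}{662} = - \frac{2471}{33} - \frac{4271}{662} = - \frac{1776745}{21846}$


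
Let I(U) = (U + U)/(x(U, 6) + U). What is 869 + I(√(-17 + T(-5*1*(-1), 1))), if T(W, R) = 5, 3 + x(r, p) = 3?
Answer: 871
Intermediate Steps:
x(r, p) = 0 (x(r, p) = -3 + 3 = 0)
I(U) = 2 (I(U) = (U + U)/(0 + U) = (2*U)/U = 2)
869 + I(√(-17 + T(-5*1*(-1), 1))) = 869 + 2 = 871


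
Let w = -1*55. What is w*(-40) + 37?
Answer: 2237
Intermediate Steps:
w = -55
w*(-40) + 37 = -55*(-40) + 37 = 2200 + 37 = 2237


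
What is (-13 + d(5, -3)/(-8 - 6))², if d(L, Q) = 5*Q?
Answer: 27889/196 ≈ 142.29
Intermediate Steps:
(-13 + d(5, -3)/(-8 - 6))² = (-13 + (5*(-3))/(-8 - 6))² = (-13 - 15/(-14))² = (-13 - 15*(-1/14))² = (-13 + 15/14)² = (-167/14)² = 27889/196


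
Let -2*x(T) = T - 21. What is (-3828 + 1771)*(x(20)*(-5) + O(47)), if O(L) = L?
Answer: -183073/2 ≈ -91537.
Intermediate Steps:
x(T) = 21/2 - T/2 (x(T) = -(T - 21)/2 = -(-21 + T)/2 = 21/2 - T/2)
(-3828 + 1771)*(x(20)*(-5) + O(47)) = (-3828 + 1771)*((21/2 - 1/2*20)*(-5) + 47) = -2057*((21/2 - 10)*(-5) + 47) = -2057*((1/2)*(-5) + 47) = -2057*(-5/2 + 47) = -2057*89/2 = -183073/2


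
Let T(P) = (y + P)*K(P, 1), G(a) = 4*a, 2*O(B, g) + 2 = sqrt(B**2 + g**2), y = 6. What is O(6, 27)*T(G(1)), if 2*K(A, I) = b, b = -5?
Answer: 25 - 75*sqrt(85)/2 ≈ -320.73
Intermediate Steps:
K(A, I) = -5/2 (K(A, I) = (1/2)*(-5) = -5/2)
O(B, g) = -1 + sqrt(B**2 + g**2)/2
T(P) = -15 - 5*P/2 (T(P) = (6 + P)*(-5/2) = -15 - 5*P/2)
O(6, 27)*T(G(1)) = (-1 + sqrt(6**2 + 27**2)/2)*(-15 - 10) = (-1 + sqrt(36 + 729)/2)*(-15 - 5/2*4) = (-1 + sqrt(765)/2)*(-15 - 10) = (-1 + (3*sqrt(85))/2)*(-25) = (-1 + 3*sqrt(85)/2)*(-25) = 25 - 75*sqrt(85)/2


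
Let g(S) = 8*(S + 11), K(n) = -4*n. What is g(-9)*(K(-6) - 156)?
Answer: -2112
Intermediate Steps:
g(S) = 88 + 8*S (g(S) = 8*(11 + S) = 88 + 8*S)
g(-9)*(K(-6) - 156) = (88 + 8*(-9))*(-4*(-6) - 156) = (88 - 72)*(24 - 156) = 16*(-132) = -2112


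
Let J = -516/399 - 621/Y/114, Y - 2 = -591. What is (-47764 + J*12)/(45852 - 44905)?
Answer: -3742895470/74185139 ≈ -50.453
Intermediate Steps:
Y = -589 (Y = 2 - 591 = -589)
J = -201167/156674 (J = -516/399 - 621/(-589)/114 = -516*1/399 - 621*(-1/589)*(1/114) = -172/133 + (621/589)*(1/114) = -172/133 + 207/22382 = -201167/156674 ≈ -1.2840)
(-47764 + J*12)/(45852 - 44905) = (-47764 - 201167/156674*12)/(45852 - 44905) = (-47764 - 1207002/78337)/947 = -3742895470/78337*1/947 = -3742895470/74185139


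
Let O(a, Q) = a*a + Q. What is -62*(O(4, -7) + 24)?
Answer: -2046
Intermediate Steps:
O(a, Q) = Q + a² (O(a, Q) = a² + Q = Q + a²)
-62*(O(4, -7) + 24) = -62*((-7 + 4²) + 24) = -62*((-7 + 16) + 24) = -62*(9 + 24) = -62*33 = -2046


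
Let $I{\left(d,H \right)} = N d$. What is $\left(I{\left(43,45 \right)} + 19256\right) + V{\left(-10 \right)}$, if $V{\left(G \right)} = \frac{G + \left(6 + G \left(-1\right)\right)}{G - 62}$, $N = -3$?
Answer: $\frac{229523}{12} \approx 19127.0$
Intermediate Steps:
$I{\left(d,H \right)} = - 3 d$
$V{\left(G \right)} = \frac{6}{-62 + G}$ ($V{\left(G \right)} = \frac{G - \left(-6 + G\right)}{-62 + G} = \frac{6}{-62 + G}$)
$\left(I{\left(43,45 \right)} + 19256\right) + V{\left(-10 \right)} = \left(\left(-3\right) 43 + 19256\right) + \frac{6}{-62 - 10} = \left(-129 + 19256\right) + \frac{6}{-72} = 19127 + 6 \left(- \frac{1}{72}\right) = 19127 - \frac{1}{12} = \frac{229523}{12}$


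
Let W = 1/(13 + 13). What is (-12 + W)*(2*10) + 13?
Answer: -2941/13 ≈ -226.23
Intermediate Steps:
W = 1/26 ≈ 0.038462
(-12 + W)*(2*10) + 13 = (-12 + 1/26)*(2*10) + 13 = -311/26*20 + 13 = -3110/13 + 13 = -2941/13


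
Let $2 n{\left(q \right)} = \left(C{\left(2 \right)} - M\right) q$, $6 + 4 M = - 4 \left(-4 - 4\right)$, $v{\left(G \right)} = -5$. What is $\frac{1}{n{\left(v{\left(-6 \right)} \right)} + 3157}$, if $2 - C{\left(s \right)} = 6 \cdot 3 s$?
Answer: $\frac{4}{13033} \approx 0.00030691$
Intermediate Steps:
$C{\left(s \right)} = 2 - 18 s$ ($C{\left(s \right)} = 2 - 6 \cdot 3 s = 2 - 18 s$)
$M = \frac{13}{2}$ ($M = - \frac{3}{2} + \frac{\left(-4\right) \left(-4 - 4\right)}{4} = - \frac{3}{2} + \frac{\left(-4\right) \left(-8\right)}{4} = - \frac{3}{2} + \frac{1}{4} \cdot 32 = - \frac{3}{2} + 8 = \frac{13}{2} \approx 6.5$)
$n{\left(q \right)} = - \frac{81 q}{4}$ ($n{\left(q \right)} = \frac{\left(\left(2 - 36\right) - \frac{13}{2}\right) q}{2} = \frac{\left(-34 - \frac{13}{2}\right) q}{2} = \frac{\left(- \frac{81}{2}\right) q}{2} = - \frac{81 q}{4}$)
$\frac{1}{n{\left(v{\left(-6 \right)} \right)} + 3157} = \frac{1}{\left(- \frac{81}{4}\right) \left(-5\right) + 3157} = \frac{1}{\frac{405}{4} + 3157} = \frac{1}{\frac{13033}{4}} = \frac{4}{13033}$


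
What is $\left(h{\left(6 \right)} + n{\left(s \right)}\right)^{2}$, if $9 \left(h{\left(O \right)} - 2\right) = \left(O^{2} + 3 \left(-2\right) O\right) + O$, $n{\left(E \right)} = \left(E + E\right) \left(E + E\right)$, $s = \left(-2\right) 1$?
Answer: $\frac{3136}{9} \approx 348.44$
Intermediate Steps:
$s = -2$
$n{\left(E \right)} = 4 E^{2}$ ($n{\left(E \right)} = 2 E 2 E = 4 E^{2}$)
$h{\left(O \right)} = 2 - \frac{5 O}{9} + \frac{O^{2}}{9}$ ($h{\left(O \right)} = 2 + \frac{\left(O^{2} + 3 \left(-2\right) O\right) + O}{9} = 2 + \frac{\left(O^{2} - 6 O\right) + O}{9} = 2 + \frac{O^{2} - 5 O}{9} = 2 + \left(- \frac{5 O}{9} + \frac{O^{2}}{9}\right) = 2 - \frac{5 O}{9} + \frac{O^{2}}{9}$)
$\left(h{\left(6 \right)} + n{\left(s \right)}\right)^{2} = \left(\left(2 - \frac{10}{3} + \frac{6^{2}}{9}\right) + 4 \left(-2\right)^{2}\right)^{2} = \left(\left(2 - \frac{10}{3} + \frac{1}{9} \cdot 36\right) + 4 \cdot 4\right)^{2} = \left(\left(2 - \frac{10}{3} + 4\right) + 16\right)^{2} = \left(\frac{8}{3} + 16\right)^{2} = \left(\frac{56}{3}\right)^{2} = \frac{3136}{9}$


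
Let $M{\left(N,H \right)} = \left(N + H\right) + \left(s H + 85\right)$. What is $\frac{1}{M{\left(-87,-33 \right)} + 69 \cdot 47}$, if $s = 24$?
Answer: $\frac{1}{2416} \approx 0.00041391$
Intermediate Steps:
$M{\left(N,H \right)} = 85 + N + 25 H$ ($M{\left(N,H \right)} = \left(N + H\right) + \left(24 H + 85\right) = \left(H + N\right) + \left(85 + 24 H\right) = 85 + N + 25 H$)
$\frac{1}{M{\left(-87,-33 \right)} + 69 \cdot 47} = \frac{1}{\left(85 - 87 + 25 \left(-33\right)\right) + 69 \cdot 47} = \frac{1}{\left(85 - 87 - 825\right) + 3243} = \frac{1}{-827 + 3243} = \frac{1}{2416}$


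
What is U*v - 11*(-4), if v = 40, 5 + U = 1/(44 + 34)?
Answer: -6064/39 ≈ -155.49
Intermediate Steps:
U = -389/78 (U = -5 + 1/(44 + 34) = -5 + 1/78 = -389/78 ≈ -4.9872)
U*v - 11*(-4) = -389/78*40 - 11*(-4) = -7780/39 + 44 = -6064/39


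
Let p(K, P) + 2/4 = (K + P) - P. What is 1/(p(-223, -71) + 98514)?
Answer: 2/196581 ≈ 1.0174e-5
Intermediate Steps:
p(K, P) = -1/2 + K (p(K, P) = -1/2 + ((K + P) - P) = -1/2 + K)
1/(p(-223, -71) + 98514) = 1/((-1/2 - 223) + 98514) = 1/(-447/2 + 98514) = 1/(196581/2) = 2/196581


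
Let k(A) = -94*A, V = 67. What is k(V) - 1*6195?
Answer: -12493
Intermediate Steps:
k(V) - 1*6195 = -94*67 - 1*6195 = -6298 - 6195 = -12493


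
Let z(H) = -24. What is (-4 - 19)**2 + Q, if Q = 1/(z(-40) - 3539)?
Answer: 1884826/3563 ≈ 529.00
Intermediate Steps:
Q = -1/3563 (Q = 1/(-24 - 3539) = 1/(-3563) = -1/3563 ≈ -0.00028066)
(-4 - 19)**2 + Q = (-4 - 19)**2 - 1/3563 = (-23)**2 - 1/3563 = 529 - 1/3563 = 1884826/3563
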